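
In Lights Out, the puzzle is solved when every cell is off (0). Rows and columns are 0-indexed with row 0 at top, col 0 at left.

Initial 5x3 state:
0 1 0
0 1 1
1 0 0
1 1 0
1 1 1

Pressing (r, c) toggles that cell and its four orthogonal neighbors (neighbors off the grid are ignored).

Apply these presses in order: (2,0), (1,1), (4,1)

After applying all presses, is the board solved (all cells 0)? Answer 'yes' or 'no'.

After press 1 at (2,0):
0 1 0
1 1 1
0 1 0
0 1 0
1 1 1

After press 2 at (1,1):
0 0 0
0 0 0
0 0 0
0 1 0
1 1 1

After press 3 at (4,1):
0 0 0
0 0 0
0 0 0
0 0 0
0 0 0

Lights still on: 0

Answer: yes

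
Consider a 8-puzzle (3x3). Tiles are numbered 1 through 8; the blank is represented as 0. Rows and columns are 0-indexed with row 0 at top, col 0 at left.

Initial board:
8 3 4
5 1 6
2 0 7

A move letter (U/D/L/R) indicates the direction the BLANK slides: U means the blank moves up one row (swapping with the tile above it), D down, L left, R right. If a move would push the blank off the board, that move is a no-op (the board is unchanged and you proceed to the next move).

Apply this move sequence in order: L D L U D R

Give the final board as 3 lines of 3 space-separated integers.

Answer: 8 3 4
5 1 6
2 0 7

Derivation:
After move 1 (L):
8 3 4
5 1 6
0 2 7

After move 2 (D):
8 3 4
5 1 6
0 2 7

After move 3 (L):
8 3 4
5 1 6
0 2 7

After move 4 (U):
8 3 4
0 1 6
5 2 7

After move 5 (D):
8 3 4
5 1 6
0 2 7

After move 6 (R):
8 3 4
5 1 6
2 0 7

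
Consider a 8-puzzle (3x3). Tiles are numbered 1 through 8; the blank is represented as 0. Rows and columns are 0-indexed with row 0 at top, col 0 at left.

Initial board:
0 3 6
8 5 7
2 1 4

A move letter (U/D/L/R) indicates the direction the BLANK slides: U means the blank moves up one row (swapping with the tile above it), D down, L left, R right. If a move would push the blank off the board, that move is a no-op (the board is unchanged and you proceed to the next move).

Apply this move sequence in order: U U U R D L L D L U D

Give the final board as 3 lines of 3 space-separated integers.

Answer: 3 5 6
2 8 7
0 1 4

Derivation:
After move 1 (U):
0 3 6
8 5 7
2 1 4

After move 2 (U):
0 3 6
8 5 7
2 1 4

After move 3 (U):
0 3 6
8 5 7
2 1 4

After move 4 (R):
3 0 6
8 5 7
2 1 4

After move 5 (D):
3 5 6
8 0 7
2 1 4

After move 6 (L):
3 5 6
0 8 7
2 1 4

After move 7 (L):
3 5 6
0 8 7
2 1 4

After move 8 (D):
3 5 6
2 8 7
0 1 4

After move 9 (L):
3 5 6
2 8 7
0 1 4

After move 10 (U):
3 5 6
0 8 7
2 1 4

After move 11 (D):
3 5 6
2 8 7
0 1 4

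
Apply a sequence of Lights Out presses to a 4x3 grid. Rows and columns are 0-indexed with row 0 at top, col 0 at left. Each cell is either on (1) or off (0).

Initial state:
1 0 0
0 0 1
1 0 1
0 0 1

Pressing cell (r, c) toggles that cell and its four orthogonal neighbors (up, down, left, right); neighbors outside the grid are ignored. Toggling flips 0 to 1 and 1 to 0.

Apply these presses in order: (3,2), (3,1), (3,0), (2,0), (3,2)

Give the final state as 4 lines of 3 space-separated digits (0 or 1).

Answer: 1 0 0
1 0 1
1 0 1
1 0 0

Derivation:
After press 1 at (3,2):
1 0 0
0 0 1
1 0 0
0 1 0

After press 2 at (3,1):
1 0 0
0 0 1
1 1 0
1 0 1

After press 3 at (3,0):
1 0 0
0 0 1
0 1 0
0 1 1

After press 4 at (2,0):
1 0 0
1 0 1
1 0 0
1 1 1

After press 5 at (3,2):
1 0 0
1 0 1
1 0 1
1 0 0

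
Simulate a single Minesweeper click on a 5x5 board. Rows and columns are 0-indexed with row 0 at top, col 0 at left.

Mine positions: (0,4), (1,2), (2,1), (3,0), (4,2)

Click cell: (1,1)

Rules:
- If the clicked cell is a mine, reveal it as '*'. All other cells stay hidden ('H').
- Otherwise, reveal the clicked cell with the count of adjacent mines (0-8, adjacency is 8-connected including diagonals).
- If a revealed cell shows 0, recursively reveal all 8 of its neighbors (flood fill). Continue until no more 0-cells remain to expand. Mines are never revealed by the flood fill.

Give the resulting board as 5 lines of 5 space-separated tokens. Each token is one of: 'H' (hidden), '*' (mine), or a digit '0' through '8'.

H H H H H
H 2 H H H
H H H H H
H H H H H
H H H H H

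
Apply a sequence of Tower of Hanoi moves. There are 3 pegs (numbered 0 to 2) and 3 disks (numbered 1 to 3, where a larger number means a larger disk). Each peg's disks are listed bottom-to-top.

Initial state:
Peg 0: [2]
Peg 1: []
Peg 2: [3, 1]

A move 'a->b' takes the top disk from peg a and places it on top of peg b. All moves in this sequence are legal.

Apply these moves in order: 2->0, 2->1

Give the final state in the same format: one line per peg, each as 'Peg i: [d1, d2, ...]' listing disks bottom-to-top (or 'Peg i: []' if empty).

After move 1 (2->0):
Peg 0: [2, 1]
Peg 1: []
Peg 2: [3]

After move 2 (2->1):
Peg 0: [2, 1]
Peg 1: [3]
Peg 2: []

Answer: Peg 0: [2, 1]
Peg 1: [3]
Peg 2: []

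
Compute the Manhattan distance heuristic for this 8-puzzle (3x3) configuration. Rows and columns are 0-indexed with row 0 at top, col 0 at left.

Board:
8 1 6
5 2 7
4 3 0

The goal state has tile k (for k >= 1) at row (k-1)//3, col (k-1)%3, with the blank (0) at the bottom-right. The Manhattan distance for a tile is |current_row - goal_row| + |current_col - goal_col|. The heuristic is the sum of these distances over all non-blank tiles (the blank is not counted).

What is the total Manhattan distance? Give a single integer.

Answer: 14

Derivation:
Tile 8: (0,0)->(2,1) = 3
Tile 1: (0,1)->(0,0) = 1
Tile 6: (0,2)->(1,2) = 1
Tile 5: (1,0)->(1,1) = 1
Tile 2: (1,1)->(0,1) = 1
Tile 7: (1,2)->(2,0) = 3
Tile 4: (2,0)->(1,0) = 1
Tile 3: (2,1)->(0,2) = 3
Sum: 3 + 1 + 1 + 1 + 1 + 3 + 1 + 3 = 14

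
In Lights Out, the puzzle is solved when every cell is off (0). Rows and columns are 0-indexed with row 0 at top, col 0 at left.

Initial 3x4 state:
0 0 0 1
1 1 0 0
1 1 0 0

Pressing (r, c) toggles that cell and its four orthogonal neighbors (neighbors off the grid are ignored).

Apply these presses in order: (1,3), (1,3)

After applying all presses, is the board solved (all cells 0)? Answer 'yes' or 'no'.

After press 1 at (1,3):
0 0 0 0
1 1 1 1
1 1 0 1

After press 2 at (1,3):
0 0 0 1
1 1 0 0
1 1 0 0

Lights still on: 5

Answer: no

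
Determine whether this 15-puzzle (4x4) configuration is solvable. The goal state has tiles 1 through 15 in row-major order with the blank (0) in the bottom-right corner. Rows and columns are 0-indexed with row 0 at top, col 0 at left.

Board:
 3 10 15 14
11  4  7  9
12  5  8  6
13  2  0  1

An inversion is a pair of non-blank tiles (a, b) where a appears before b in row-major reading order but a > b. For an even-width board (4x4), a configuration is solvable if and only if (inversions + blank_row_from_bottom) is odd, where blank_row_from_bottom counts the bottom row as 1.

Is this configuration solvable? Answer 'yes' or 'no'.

Inversions: 67
Blank is in row 3 (0-indexed from top), which is row 1 counting from the bottom (bottom = 1).
67 + 1 = 68, which is even, so the puzzle is not solvable.

Answer: no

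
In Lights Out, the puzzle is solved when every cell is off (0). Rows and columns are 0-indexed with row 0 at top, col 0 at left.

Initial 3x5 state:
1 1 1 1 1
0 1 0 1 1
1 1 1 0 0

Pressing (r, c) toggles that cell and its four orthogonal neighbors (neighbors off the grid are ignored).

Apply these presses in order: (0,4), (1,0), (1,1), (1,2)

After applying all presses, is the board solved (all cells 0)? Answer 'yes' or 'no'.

After press 1 at (0,4):
1 1 1 0 0
0 1 0 1 0
1 1 1 0 0

After press 2 at (1,0):
0 1 1 0 0
1 0 0 1 0
0 1 1 0 0

After press 3 at (1,1):
0 0 1 0 0
0 1 1 1 0
0 0 1 0 0

After press 4 at (1,2):
0 0 0 0 0
0 0 0 0 0
0 0 0 0 0

Lights still on: 0

Answer: yes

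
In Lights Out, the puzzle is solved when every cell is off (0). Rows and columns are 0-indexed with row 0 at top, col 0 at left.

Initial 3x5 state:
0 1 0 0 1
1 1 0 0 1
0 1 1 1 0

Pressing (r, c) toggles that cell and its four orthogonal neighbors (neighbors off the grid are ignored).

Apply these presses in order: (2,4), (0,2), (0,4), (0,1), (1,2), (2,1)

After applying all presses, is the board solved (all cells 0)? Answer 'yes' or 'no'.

Answer: no

Derivation:
After press 1 at (2,4):
0 1 0 0 1
1 1 0 0 0
0 1 1 0 1

After press 2 at (0,2):
0 0 1 1 1
1 1 1 0 0
0 1 1 0 1

After press 3 at (0,4):
0 0 1 0 0
1 1 1 0 1
0 1 1 0 1

After press 4 at (0,1):
1 1 0 0 0
1 0 1 0 1
0 1 1 0 1

After press 5 at (1,2):
1 1 1 0 0
1 1 0 1 1
0 1 0 0 1

After press 6 at (2,1):
1 1 1 0 0
1 0 0 1 1
1 0 1 0 1

Lights still on: 9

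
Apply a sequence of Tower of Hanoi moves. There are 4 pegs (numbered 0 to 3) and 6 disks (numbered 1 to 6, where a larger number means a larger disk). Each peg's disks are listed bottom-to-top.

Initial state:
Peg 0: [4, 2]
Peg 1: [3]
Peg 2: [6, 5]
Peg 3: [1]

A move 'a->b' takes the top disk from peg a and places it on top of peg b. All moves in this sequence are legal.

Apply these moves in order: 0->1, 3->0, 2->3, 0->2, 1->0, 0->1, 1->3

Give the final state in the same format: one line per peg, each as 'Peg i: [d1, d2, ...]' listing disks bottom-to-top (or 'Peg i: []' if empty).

After move 1 (0->1):
Peg 0: [4]
Peg 1: [3, 2]
Peg 2: [6, 5]
Peg 3: [1]

After move 2 (3->0):
Peg 0: [4, 1]
Peg 1: [3, 2]
Peg 2: [6, 5]
Peg 3: []

After move 3 (2->3):
Peg 0: [4, 1]
Peg 1: [3, 2]
Peg 2: [6]
Peg 3: [5]

After move 4 (0->2):
Peg 0: [4]
Peg 1: [3, 2]
Peg 2: [6, 1]
Peg 3: [5]

After move 5 (1->0):
Peg 0: [4, 2]
Peg 1: [3]
Peg 2: [6, 1]
Peg 3: [5]

After move 6 (0->1):
Peg 0: [4]
Peg 1: [3, 2]
Peg 2: [6, 1]
Peg 3: [5]

After move 7 (1->3):
Peg 0: [4]
Peg 1: [3]
Peg 2: [6, 1]
Peg 3: [5, 2]

Answer: Peg 0: [4]
Peg 1: [3]
Peg 2: [6, 1]
Peg 3: [5, 2]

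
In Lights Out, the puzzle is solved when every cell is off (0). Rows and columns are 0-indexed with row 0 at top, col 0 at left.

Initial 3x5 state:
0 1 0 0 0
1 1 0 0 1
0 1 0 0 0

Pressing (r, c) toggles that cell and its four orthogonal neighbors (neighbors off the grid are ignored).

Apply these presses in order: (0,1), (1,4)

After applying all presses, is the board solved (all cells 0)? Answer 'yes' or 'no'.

Answer: no

Derivation:
After press 1 at (0,1):
1 0 1 0 0
1 0 0 0 1
0 1 0 0 0

After press 2 at (1,4):
1 0 1 0 1
1 0 0 1 0
0 1 0 0 1

Lights still on: 7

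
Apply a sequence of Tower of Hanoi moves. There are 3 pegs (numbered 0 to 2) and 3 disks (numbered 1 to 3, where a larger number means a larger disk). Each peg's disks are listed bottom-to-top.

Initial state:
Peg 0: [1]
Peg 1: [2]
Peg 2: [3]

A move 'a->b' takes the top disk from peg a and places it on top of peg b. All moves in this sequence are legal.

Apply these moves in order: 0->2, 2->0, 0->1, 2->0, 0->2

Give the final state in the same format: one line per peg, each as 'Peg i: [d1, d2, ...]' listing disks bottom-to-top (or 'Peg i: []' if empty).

Answer: Peg 0: []
Peg 1: [2, 1]
Peg 2: [3]

Derivation:
After move 1 (0->2):
Peg 0: []
Peg 1: [2]
Peg 2: [3, 1]

After move 2 (2->0):
Peg 0: [1]
Peg 1: [2]
Peg 2: [3]

After move 3 (0->1):
Peg 0: []
Peg 1: [2, 1]
Peg 2: [3]

After move 4 (2->0):
Peg 0: [3]
Peg 1: [2, 1]
Peg 2: []

After move 5 (0->2):
Peg 0: []
Peg 1: [2, 1]
Peg 2: [3]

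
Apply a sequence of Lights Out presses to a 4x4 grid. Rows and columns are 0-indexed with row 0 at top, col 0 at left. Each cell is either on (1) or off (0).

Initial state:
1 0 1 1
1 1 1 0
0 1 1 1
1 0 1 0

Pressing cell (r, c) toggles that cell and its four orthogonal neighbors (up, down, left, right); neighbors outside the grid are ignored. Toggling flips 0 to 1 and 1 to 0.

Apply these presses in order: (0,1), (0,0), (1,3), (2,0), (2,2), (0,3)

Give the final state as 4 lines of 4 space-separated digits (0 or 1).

After press 1 at (0,1):
0 1 0 1
1 0 1 0
0 1 1 1
1 0 1 0

After press 2 at (0,0):
1 0 0 1
0 0 1 0
0 1 1 1
1 0 1 0

After press 3 at (1,3):
1 0 0 0
0 0 0 1
0 1 1 0
1 0 1 0

After press 4 at (2,0):
1 0 0 0
1 0 0 1
1 0 1 0
0 0 1 0

After press 5 at (2,2):
1 0 0 0
1 0 1 1
1 1 0 1
0 0 0 0

After press 6 at (0,3):
1 0 1 1
1 0 1 0
1 1 0 1
0 0 0 0

Answer: 1 0 1 1
1 0 1 0
1 1 0 1
0 0 0 0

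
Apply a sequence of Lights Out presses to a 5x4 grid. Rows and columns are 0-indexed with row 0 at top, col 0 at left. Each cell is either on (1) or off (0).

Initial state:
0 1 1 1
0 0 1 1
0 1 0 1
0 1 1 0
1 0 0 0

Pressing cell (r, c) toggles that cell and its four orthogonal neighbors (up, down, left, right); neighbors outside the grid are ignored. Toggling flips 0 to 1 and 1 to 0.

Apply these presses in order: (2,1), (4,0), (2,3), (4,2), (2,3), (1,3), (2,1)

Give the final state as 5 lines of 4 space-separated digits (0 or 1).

Answer: 0 1 1 0
0 0 0 0
0 1 0 0
1 1 0 0
0 0 1 1

Derivation:
After press 1 at (2,1):
0 1 1 1
0 1 1 1
1 0 1 1
0 0 1 0
1 0 0 0

After press 2 at (4,0):
0 1 1 1
0 1 1 1
1 0 1 1
1 0 1 0
0 1 0 0

After press 3 at (2,3):
0 1 1 1
0 1 1 0
1 0 0 0
1 0 1 1
0 1 0 0

After press 4 at (4,2):
0 1 1 1
0 1 1 0
1 0 0 0
1 0 0 1
0 0 1 1

After press 5 at (2,3):
0 1 1 1
0 1 1 1
1 0 1 1
1 0 0 0
0 0 1 1

After press 6 at (1,3):
0 1 1 0
0 1 0 0
1 0 1 0
1 0 0 0
0 0 1 1

After press 7 at (2,1):
0 1 1 0
0 0 0 0
0 1 0 0
1 1 0 0
0 0 1 1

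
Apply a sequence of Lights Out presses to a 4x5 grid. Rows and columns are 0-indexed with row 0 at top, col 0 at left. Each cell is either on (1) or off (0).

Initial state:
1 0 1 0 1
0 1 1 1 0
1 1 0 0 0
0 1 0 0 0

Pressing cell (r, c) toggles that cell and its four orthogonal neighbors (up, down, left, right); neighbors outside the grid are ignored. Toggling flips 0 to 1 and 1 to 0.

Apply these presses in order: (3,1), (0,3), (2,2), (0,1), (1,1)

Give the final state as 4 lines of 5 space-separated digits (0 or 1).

After press 1 at (3,1):
1 0 1 0 1
0 1 1 1 0
1 0 0 0 0
1 0 1 0 0

After press 2 at (0,3):
1 0 0 1 0
0 1 1 0 0
1 0 0 0 0
1 0 1 0 0

After press 3 at (2,2):
1 0 0 1 0
0 1 0 0 0
1 1 1 1 0
1 0 0 0 0

After press 4 at (0,1):
0 1 1 1 0
0 0 0 0 0
1 1 1 1 0
1 0 0 0 0

After press 5 at (1,1):
0 0 1 1 0
1 1 1 0 0
1 0 1 1 0
1 0 0 0 0

Answer: 0 0 1 1 0
1 1 1 0 0
1 0 1 1 0
1 0 0 0 0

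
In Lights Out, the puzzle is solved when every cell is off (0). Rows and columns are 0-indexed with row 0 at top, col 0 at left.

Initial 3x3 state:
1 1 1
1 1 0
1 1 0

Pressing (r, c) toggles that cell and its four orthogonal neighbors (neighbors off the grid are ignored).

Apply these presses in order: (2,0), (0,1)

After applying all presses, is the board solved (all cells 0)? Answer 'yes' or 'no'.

Answer: yes

Derivation:
After press 1 at (2,0):
1 1 1
0 1 0
0 0 0

After press 2 at (0,1):
0 0 0
0 0 0
0 0 0

Lights still on: 0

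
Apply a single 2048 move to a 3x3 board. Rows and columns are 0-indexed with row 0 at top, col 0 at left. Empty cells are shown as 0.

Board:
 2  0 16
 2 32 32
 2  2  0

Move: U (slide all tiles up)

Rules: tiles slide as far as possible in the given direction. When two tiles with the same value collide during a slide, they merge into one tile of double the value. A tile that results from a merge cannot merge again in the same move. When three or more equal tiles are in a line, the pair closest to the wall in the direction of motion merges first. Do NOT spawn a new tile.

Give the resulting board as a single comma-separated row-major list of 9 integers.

Slide up:
col 0: [2, 2, 2] -> [4, 2, 0]
col 1: [0, 32, 2] -> [32, 2, 0]
col 2: [16, 32, 0] -> [16, 32, 0]

Answer: 4, 32, 16, 2, 2, 32, 0, 0, 0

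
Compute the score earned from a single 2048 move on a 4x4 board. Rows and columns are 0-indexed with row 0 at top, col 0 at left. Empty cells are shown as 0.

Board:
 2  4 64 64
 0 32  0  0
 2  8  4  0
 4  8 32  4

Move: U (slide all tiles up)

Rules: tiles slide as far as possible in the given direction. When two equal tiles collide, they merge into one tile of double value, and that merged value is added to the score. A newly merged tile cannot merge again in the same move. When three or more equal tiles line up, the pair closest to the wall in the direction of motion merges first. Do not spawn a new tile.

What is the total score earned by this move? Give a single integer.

Answer: 20

Derivation:
Slide up:
col 0: [2, 0, 2, 4] -> [4, 4, 0, 0]  score +4 (running 4)
col 1: [4, 32, 8, 8] -> [4, 32, 16, 0]  score +16 (running 20)
col 2: [64, 0, 4, 32] -> [64, 4, 32, 0]  score +0 (running 20)
col 3: [64, 0, 0, 4] -> [64, 4, 0, 0]  score +0 (running 20)
Board after move:
 4  4 64 64
 4 32  4  4
 0 16 32  0
 0  0  0  0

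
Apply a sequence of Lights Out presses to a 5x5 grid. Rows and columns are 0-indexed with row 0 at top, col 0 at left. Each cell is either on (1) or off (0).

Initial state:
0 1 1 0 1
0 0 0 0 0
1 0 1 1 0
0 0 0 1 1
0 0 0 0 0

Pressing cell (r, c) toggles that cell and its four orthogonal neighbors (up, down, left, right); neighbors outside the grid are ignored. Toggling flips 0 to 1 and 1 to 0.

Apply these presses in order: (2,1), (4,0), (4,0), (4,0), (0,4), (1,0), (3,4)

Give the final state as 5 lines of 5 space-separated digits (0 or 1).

After press 1 at (2,1):
0 1 1 0 1
0 1 0 0 0
0 1 0 1 0
0 1 0 1 1
0 0 0 0 0

After press 2 at (4,0):
0 1 1 0 1
0 1 0 0 0
0 1 0 1 0
1 1 0 1 1
1 1 0 0 0

After press 3 at (4,0):
0 1 1 0 1
0 1 0 0 0
0 1 0 1 0
0 1 0 1 1
0 0 0 0 0

After press 4 at (4,0):
0 1 1 0 1
0 1 0 0 0
0 1 0 1 0
1 1 0 1 1
1 1 0 0 0

After press 5 at (0,4):
0 1 1 1 0
0 1 0 0 1
0 1 0 1 0
1 1 0 1 1
1 1 0 0 0

After press 6 at (1,0):
1 1 1 1 0
1 0 0 0 1
1 1 0 1 0
1 1 0 1 1
1 1 0 0 0

After press 7 at (3,4):
1 1 1 1 0
1 0 0 0 1
1 1 0 1 1
1 1 0 0 0
1 1 0 0 1

Answer: 1 1 1 1 0
1 0 0 0 1
1 1 0 1 1
1 1 0 0 0
1 1 0 0 1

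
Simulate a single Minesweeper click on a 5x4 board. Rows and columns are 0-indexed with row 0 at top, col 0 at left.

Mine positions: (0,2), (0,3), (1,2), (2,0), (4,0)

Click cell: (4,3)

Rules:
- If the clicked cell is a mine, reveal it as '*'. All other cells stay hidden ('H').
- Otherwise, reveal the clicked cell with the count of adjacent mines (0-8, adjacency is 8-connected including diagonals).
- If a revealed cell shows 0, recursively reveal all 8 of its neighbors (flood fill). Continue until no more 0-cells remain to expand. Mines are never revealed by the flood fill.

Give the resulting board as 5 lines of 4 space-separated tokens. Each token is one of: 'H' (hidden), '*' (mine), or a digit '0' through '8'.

H H H H
H H H H
H 2 1 1
H 2 0 0
H 1 0 0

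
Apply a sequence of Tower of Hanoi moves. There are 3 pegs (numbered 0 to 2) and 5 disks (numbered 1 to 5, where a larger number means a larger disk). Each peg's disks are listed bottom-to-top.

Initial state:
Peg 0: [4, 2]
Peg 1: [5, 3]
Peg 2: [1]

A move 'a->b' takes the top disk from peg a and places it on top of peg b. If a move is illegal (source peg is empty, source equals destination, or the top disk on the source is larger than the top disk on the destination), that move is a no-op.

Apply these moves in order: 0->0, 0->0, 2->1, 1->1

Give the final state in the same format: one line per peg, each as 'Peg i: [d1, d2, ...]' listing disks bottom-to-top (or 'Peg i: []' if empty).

After move 1 (0->0):
Peg 0: [4, 2]
Peg 1: [5, 3]
Peg 2: [1]

After move 2 (0->0):
Peg 0: [4, 2]
Peg 1: [5, 3]
Peg 2: [1]

After move 3 (2->1):
Peg 0: [4, 2]
Peg 1: [5, 3, 1]
Peg 2: []

After move 4 (1->1):
Peg 0: [4, 2]
Peg 1: [5, 3, 1]
Peg 2: []

Answer: Peg 0: [4, 2]
Peg 1: [5, 3, 1]
Peg 2: []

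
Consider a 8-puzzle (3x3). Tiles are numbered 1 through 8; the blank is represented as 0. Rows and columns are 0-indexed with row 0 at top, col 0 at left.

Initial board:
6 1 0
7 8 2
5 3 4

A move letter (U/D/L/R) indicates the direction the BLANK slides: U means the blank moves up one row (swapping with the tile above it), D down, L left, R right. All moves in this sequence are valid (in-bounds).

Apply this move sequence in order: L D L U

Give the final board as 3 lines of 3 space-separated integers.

Answer: 0 8 1
6 7 2
5 3 4

Derivation:
After move 1 (L):
6 0 1
7 8 2
5 3 4

After move 2 (D):
6 8 1
7 0 2
5 3 4

After move 3 (L):
6 8 1
0 7 2
5 3 4

After move 4 (U):
0 8 1
6 7 2
5 3 4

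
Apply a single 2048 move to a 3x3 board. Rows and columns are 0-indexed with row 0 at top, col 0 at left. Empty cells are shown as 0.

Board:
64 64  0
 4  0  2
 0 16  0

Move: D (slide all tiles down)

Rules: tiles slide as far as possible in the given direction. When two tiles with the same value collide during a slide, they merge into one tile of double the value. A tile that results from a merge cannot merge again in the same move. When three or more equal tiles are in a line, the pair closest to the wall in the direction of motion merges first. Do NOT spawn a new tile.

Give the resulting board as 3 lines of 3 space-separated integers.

Answer:  0  0  0
64 64  0
 4 16  2

Derivation:
Slide down:
col 0: [64, 4, 0] -> [0, 64, 4]
col 1: [64, 0, 16] -> [0, 64, 16]
col 2: [0, 2, 0] -> [0, 0, 2]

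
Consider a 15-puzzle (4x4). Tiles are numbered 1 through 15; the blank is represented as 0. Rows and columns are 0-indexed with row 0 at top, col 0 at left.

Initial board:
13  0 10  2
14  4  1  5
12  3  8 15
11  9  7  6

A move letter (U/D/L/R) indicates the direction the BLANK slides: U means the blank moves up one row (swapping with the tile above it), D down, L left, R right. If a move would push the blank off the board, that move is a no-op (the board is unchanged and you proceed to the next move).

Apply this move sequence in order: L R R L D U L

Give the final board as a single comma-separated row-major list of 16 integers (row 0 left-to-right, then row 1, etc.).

After move 1 (L):
 0 13 10  2
14  4  1  5
12  3  8 15
11  9  7  6

After move 2 (R):
13  0 10  2
14  4  1  5
12  3  8 15
11  9  7  6

After move 3 (R):
13 10  0  2
14  4  1  5
12  3  8 15
11  9  7  6

After move 4 (L):
13  0 10  2
14  4  1  5
12  3  8 15
11  9  7  6

After move 5 (D):
13  4 10  2
14  0  1  5
12  3  8 15
11  9  7  6

After move 6 (U):
13  0 10  2
14  4  1  5
12  3  8 15
11  9  7  6

After move 7 (L):
 0 13 10  2
14  4  1  5
12  3  8 15
11  9  7  6

Answer: 0, 13, 10, 2, 14, 4, 1, 5, 12, 3, 8, 15, 11, 9, 7, 6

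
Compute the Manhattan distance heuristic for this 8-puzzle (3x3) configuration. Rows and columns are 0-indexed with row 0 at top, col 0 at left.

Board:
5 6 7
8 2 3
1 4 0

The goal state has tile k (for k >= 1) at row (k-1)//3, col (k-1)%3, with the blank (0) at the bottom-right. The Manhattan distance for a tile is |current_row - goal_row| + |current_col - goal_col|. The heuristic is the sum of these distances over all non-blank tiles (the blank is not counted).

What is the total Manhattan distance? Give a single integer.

Answer: 16

Derivation:
Tile 5: (0,0)->(1,1) = 2
Tile 6: (0,1)->(1,2) = 2
Tile 7: (0,2)->(2,0) = 4
Tile 8: (1,0)->(2,1) = 2
Tile 2: (1,1)->(0,1) = 1
Tile 3: (1,2)->(0,2) = 1
Tile 1: (2,0)->(0,0) = 2
Tile 4: (2,1)->(1,0) = 2
Sum: 2 + 2 + 4 + 2 + 1 + 1 + 2 + 2 = 16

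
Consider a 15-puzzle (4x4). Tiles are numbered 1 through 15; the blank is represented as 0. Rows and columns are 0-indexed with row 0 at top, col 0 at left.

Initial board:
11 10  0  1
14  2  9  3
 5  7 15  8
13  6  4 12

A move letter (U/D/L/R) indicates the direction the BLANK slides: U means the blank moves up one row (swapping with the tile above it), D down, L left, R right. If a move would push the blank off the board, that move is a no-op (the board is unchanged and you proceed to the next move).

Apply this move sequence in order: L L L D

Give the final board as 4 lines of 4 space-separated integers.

After move 1 (L):
11  0 10  1
14  2  9  3
 5  7 15  8
13  6  4 12

After move 2 (L):
 0 11 10  1
14  2  9  3
 5  7 15  8
13  6  4 12

After move 3 (L):
 0 11 10  1
14  2  9  3
 5  7 15  8
13  6  4 12

After move 4 (D):
14 11 10  1
 0  2  9  3
 5  7 15  8
13  6  4 12

Answer: 14 11 10  1
 0  2  9  3
 5  7 15  8
13  6  4 12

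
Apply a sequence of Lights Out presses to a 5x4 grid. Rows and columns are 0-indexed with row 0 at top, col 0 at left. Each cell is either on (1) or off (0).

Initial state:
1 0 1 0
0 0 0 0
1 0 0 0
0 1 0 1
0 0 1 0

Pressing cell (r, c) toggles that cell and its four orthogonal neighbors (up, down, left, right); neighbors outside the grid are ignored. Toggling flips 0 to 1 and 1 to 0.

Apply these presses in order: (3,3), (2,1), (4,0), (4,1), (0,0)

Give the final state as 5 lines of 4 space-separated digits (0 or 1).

After press 1 at (3,3):
1 0 1 0
0 0 0 0
1 0 0 1
0 1 1 0
0 0 1 1

After press 2 at (2,1):
1 0 1 0
0 1 0 0
0 1 1 1
0 0 1 0
0 0 1 1

After press 3 at (4,0):
1 0 1 0
0 1 0 0
0 1 1 1
1 0 1 0
1 1 1 1

After press 4 at (4,1):
1 0 1 0
0 1 0 0
0 1 1 1
1 1 1 0
0 0 0 1

After press 5 at (0,0):
0 1 1 0
1 1 0 0
0 1 1 1
1 1 1 0
0 0 0 1

Answer: 0 1 1 0
1 1 0 0
0 1 1 1
1 1 1 0
0 0 0 1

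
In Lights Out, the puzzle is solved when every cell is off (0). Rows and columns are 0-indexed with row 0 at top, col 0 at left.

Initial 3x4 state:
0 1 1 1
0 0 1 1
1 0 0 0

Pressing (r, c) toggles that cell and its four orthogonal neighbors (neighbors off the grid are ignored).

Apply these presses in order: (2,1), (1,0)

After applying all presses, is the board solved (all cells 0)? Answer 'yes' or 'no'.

After press 1 at (2,1):
0 1 1 1
0 1 1 1
0 1 1 0

After press 2 at (1,0):
1 1 1 1
1 0 1 1
1 1 1 0

Lights still on: 10

Answer: no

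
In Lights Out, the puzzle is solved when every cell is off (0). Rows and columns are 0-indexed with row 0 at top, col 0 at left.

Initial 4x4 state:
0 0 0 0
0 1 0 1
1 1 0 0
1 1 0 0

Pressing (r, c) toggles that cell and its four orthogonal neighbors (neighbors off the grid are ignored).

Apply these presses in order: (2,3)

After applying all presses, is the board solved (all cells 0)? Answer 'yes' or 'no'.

After press 1 at (2,3):
0 0 0 0
0 1 0 0
1 1 1 1
1 1 0 1

Lights still on: 8

Answer: no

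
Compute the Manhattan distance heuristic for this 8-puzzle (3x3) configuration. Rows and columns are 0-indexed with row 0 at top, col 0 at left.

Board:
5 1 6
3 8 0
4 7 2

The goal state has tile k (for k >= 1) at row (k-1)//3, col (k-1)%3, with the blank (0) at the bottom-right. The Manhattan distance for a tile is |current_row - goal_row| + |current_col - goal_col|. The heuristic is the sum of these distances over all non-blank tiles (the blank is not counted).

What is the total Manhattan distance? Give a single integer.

Tile 5: at (0,0), goal (1,1), distance |0-1|+|0-1| = 2
Tile 1: at (0,1), goal (0,0), distance |0-0|+|1-0| = 1
Tile 6: at (0,2), goal (1,2), distance |0-1|+|2-2| = 1
Tile 3: at (1,0), goal (0,2), distance |1-0|+|0-2| = 3
Tile 8: at (1,1), goal (2,1), distance |1-2|+|1-1| = 1
Tile 4: at (2,0), goal (1,0), distance |2-1|+|0-0| = 1
Tile 7: at (2,1), goal (2,0), distance |2-2|+|1-0| = 1
Tile 2: at (2,2), goal (0,1), distance |2-0|+|2-1| = 3
Sum: 2 + 1 + 1 + 3 + 1 + 1 + 1 + 3 = 13

Answer: 13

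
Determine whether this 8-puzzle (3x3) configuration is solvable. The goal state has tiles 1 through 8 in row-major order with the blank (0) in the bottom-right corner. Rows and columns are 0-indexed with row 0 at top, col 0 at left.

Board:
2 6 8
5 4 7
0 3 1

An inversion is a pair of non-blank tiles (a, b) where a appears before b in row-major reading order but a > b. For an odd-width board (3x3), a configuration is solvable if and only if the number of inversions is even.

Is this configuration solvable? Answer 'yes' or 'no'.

Answer: yes

Derivation:
Inversions (pairs i<j in row-major order where tile[i] > tile[j] > 0): 18
18 is even, so the puzzle is solvable.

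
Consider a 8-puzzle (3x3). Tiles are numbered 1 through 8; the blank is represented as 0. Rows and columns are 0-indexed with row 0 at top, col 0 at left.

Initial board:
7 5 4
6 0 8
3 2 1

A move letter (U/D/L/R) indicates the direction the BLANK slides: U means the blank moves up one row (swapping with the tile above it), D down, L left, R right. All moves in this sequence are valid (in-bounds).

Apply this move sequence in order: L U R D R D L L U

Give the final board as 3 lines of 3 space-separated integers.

After move 1 (L):
7 5 4
0 6 8
3 2 1

After move 2 (U):
0 5 4
7 6 8
3 2 1

After move 3 (R):
5 0 4
7 6 8
3 2 1

After move 4 (D):
5 6 4
7 0 8
3 2 1

After move 5 (R):
5 6 4
7 8 0
3 2 1

After move 6 (D):
5 6 4
7 8 1
3 2 0

After move 7 (L):
5 6 4
7 8 1
3 0 2

After move 8 (L):
5 6 4
7 8 1
0 3 2

After move 9 (U):
5 6 4
0 8 1
7 3 2

Answer: 5 6 4
0 8 1
7 3 2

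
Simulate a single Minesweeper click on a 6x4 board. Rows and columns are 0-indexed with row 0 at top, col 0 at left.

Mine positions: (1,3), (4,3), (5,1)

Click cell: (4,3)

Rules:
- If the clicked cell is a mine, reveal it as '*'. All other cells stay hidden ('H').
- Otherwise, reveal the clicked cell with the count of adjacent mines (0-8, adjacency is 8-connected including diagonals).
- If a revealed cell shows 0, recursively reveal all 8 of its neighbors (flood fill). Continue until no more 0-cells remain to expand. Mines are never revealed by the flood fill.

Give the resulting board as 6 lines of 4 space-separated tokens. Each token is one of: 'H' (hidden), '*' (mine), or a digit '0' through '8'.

H H H H
H H H H
H H H H
H H H H
H H H *
H H H H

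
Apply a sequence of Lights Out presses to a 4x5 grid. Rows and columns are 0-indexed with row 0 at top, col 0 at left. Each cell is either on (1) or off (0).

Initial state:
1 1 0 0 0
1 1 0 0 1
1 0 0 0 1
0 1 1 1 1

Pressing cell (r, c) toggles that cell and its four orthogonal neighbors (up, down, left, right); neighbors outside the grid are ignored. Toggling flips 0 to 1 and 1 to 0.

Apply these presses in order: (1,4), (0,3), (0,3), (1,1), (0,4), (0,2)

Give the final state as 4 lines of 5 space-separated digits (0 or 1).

Answer: 1 1 1 0 0
0 0 0 1 1
1 1 0 0 0
0 1 1 1 1

Derivation:
After press 1 at (1,4):
1 1 0 0 1
1 1 0 1 0
1 0 0 0 0
0 1 1 1 1

After press 2 at (0,3):
1 1 1 1 0
1 1 0 0 0
1 0 0 0 0
0 1 1 1 1

After press 3 at (0,3):
1 1 0 0 1
1 1 0 1 0
1 0 0 0 0
0 1 1 1 1

After press 4 at (1,1):
1 0 0 0 1
0 0 1 1 0
1 1 0 0 0
0 1 1 1 1

After press 5 at (0,4):
1 0 0 1 0
0 0 1 1 1
1 1 0 0 0
0 1 1 1 1

After press 6 at (0,2):
1 1 1 0 0
0 0 0 1 1
1 1 0 0 0
0 1 1 1 1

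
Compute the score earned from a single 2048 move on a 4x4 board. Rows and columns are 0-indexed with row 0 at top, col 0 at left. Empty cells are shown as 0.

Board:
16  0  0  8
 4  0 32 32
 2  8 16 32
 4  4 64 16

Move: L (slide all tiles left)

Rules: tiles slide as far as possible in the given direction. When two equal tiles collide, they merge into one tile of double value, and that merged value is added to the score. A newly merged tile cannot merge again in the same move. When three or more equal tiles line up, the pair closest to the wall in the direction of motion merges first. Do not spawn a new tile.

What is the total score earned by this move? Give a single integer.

Slide left:
row 0: [16, 0, 0, 8] -> [16, 8, 0, 0]  score +0 (running 0)
row 1: [4, 0, 32, 32] -> [4, 64, 0, 0]  score +64 (running 64)
row 2: [2, 8, 16, 32] -> [2, 8, 16, 32]  score +0 (running 64)
row 3: [4, 4, 64, 16] -> [8, 64, 16, 0]  score +8 (running 72)
Board after move:
16  8  0  0
 4 64  0  0
 2  8 16 32
 8 64 16  0

Answer: 72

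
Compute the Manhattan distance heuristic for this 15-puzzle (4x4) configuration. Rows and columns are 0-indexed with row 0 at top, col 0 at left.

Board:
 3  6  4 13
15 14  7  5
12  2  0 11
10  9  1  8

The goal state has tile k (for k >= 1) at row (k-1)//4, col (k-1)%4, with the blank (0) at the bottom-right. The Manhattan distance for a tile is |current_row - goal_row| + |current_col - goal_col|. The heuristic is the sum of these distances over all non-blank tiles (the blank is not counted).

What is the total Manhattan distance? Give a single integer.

Tile 3: (0,0)->(0,2) = 2
Tile 6: (0,1)->(1,1) = 1
Tile 4: (0,2)->(0,3) = 1
Tile 13: (0,3)->(3,0) = 6
Tile 15: (1,0)->(3,2) = 4
Tile 14: (1,1)->(3,1) = 2
Tile 7: (1,2)->(1,2) = 0
Tile 5: (1,3)->(1,0) = 3
Tile 12: (2,0)->(2,3) = 3
Tile 2: (2,1)->(0,1) = 2
Tile 11: (2,3)->(2,2) = 1
Tile 10: (3,0)->(2,1) = 2
Tile 9: (3,1)->(2,0) = 2
Tile 1: (3,2)->(0,0) = 5
Tile 8: (3,3)->(1,3) = 2
Sum: 2 + 1 + 1 + 6 + 4 + 2 + 0 + 3 + 3 + 2 + 1 + 2 + 2 + 5 + 2 = 36

Answer: 36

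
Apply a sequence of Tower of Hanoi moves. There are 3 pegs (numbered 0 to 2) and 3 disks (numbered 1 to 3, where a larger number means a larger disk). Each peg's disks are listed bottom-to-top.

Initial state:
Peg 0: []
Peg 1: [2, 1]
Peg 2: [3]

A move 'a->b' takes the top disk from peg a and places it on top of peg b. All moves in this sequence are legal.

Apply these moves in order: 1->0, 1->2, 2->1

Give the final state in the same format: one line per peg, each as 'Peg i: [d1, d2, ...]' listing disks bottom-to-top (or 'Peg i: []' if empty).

Answer: Peg 0: [1]
Peg 1: [2]
Peg 2: [3]

Derivation:
After move 1 (1->0):
Peg 0: [1]
Peg 1: [2]
Peg 2: [3]

After move 2 (1->2):
Peg 0: [1]
Peg 1: []
Peg 2: [3, 2]

After move 3 (2->1):
Peg 0: [1]
Peg 1: [2]
Peg 2: [3]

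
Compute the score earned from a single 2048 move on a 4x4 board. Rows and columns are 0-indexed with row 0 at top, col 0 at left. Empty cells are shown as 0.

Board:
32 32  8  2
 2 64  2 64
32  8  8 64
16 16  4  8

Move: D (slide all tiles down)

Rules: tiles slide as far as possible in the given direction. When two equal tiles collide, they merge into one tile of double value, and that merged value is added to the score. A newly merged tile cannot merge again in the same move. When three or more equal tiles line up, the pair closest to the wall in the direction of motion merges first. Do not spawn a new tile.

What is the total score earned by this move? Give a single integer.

Answer: 128

Derivation:
Slide down:
col 0: [32, 2, 32, 16] -> [32, 2, 32, 16]  score +0 (running 0)
col 1: [32, 64, 8, 16] -> [32, 64, 8, 16]  score +0 (running 0)
col 2: [8, 2, 8, 4] -> [8, 2, 8, 4]  score +0 (running 0)
col 3: [2, 64, 64, 8] -> [0, 2, 128, 8]  score +128 (running 128)
Board after move:
 32  32   8   0
  2  64   2   2
 32   8   8 128
 16  16   4   8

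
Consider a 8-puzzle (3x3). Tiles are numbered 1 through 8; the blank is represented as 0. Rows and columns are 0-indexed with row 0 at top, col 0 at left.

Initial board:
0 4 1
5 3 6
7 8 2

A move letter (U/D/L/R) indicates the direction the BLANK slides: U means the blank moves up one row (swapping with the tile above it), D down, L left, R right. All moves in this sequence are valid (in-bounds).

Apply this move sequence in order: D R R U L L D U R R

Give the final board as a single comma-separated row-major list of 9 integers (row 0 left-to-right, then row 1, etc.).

After move 1 (D):
5 4 1
0 3 6
7 8 2

After move 2 (R):
5 4 1
3 0 6
7 8 2

After move 3 (R):
5 4 1
3 6 0
7 8 2

After move 4 (U):
5 4 0
3 6 1
7 8 2

After move 5 (L):
5 0 4
3 6 1
7 8 2

After move 6 (L):
0 5 4
3 6 1
7 8 2

After move 7 (D):
3 5 4
0 6 1
7 8 2

After move 8 (U):
0 5 4
3 6 1
7 8 2

After move 9 (R):
5 0 4
3 6 1
7 8 2

After move 10 (R):
5 4 0
3 6 1
7 8 2

Answer: 5, 4, 0, 3, 6, 1, 7, 8, 2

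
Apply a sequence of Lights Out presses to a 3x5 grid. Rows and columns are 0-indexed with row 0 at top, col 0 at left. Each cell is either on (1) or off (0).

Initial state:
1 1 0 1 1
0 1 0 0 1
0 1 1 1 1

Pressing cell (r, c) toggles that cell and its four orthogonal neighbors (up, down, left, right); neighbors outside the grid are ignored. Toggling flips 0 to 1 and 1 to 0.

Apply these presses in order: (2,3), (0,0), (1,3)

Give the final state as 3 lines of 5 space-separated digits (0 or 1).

After press 1 at (2,3):
1 1 0 1 1
0 1 0 1 1
0 1 0 0 0

After press 2 at (0,0):
0 0 0 1 1
1 1 0 1 1
0 1 0 0 0

After press 3 at (1,3):
0 0 0 0 1
1 1 1 0 0
0 1 0 1 0

Answer: 0 0 0 0 1
1 1 1 0 0
0 1 0 1 0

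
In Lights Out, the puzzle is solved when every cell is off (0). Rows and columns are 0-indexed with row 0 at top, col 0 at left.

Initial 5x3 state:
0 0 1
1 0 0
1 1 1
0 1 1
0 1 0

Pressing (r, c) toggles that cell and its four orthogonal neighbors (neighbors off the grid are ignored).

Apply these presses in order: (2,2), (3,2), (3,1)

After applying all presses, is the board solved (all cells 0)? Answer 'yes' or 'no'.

After press 1 at (2,2):
0 0 1
1 0 1
1 0 0
0 1 0
0 1 0

After press 2 at (3,2):
0 0 1
1 0 1
1 0 1
0 0 1
0 1 1

After press 3 at (3,1):
0 0 1
1 0 1
1 1 1
1 1 0
0 0 1

Lights still on: 9

Answer: no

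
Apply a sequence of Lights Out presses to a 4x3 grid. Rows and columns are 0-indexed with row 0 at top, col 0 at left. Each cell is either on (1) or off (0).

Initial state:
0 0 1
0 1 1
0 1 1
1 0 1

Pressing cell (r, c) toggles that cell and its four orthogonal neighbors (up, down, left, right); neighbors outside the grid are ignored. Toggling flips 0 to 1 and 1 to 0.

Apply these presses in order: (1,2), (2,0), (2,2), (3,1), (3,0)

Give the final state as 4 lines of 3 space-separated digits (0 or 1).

After press 1 at (1,2):
0 0 0
0 0 0
0 1 0
1 0 1

After press 2 at (2,0):
0 0 0
1 0 0
1 0 0
0 0 1

After press 3 at (2,2):
0 0 0
1 0 1
1 1 1
0 0 0

After press 4 at (3,1):
0 0 0
1 0 1
1 0 1
1 1 1

After press 5 at (3,0):
0 0 0
1 0 1
0 0 1
0 0 1

Answer: 0 0 0
1 0 1
0 0 1
0 0 1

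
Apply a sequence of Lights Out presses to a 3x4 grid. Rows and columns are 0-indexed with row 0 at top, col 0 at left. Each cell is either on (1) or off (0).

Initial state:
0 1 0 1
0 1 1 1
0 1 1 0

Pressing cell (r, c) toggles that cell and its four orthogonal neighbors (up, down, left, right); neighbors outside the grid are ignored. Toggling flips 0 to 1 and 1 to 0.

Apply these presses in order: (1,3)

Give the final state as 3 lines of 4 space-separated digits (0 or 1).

After press 1 at (1,3):
0 1 0 0
0 1 0 0
0 1 1 1

Answer: 0 1 0 0
0 1 0 0
0 1 1 1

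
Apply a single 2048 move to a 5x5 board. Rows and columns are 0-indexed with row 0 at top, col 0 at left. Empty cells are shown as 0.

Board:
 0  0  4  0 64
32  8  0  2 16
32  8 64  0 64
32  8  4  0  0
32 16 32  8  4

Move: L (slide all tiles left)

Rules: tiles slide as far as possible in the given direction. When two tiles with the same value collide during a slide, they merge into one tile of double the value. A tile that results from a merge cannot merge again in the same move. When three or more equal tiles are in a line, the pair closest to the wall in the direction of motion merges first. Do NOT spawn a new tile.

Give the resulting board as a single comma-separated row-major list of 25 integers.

Slide left:
row 0: [0, 0, 4, 0, 64] -> [4, 64, 0, 0, 0]
row 1: [32, 8, 0, 2, 16] -> [32, 8, 2, 16, 0]
row 2: [32, 8, 64, 0, 64] -> [32, 8, 128, 0, 0]
row 3: [32, 8, 4, 0, 0] -> [32, 8, 4, 0, 0]
row 4: [32, 16, 32, 8, 4] -> [32, 16, 32, 8, 4]

Answer: 4, 64, 0, 0, 0, 32, 8, 2, 16, 0, 32, 8, 128, 0, 0, 32, 8, 4, 0, 0, 32, 16, 32, 8, 4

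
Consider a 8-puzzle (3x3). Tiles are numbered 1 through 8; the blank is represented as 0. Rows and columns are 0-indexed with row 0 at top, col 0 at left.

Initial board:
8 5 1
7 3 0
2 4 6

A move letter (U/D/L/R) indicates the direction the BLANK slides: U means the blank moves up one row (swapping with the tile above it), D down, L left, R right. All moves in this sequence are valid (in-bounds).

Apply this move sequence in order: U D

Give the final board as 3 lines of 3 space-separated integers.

Answer: 8 5 1
7 3 0
2 4 6

Derivation:
After move 1 (U):
8 5 0
7 3 1
2 4 6

After move 2 (D):
8 5 1
7 3 0
2 4 6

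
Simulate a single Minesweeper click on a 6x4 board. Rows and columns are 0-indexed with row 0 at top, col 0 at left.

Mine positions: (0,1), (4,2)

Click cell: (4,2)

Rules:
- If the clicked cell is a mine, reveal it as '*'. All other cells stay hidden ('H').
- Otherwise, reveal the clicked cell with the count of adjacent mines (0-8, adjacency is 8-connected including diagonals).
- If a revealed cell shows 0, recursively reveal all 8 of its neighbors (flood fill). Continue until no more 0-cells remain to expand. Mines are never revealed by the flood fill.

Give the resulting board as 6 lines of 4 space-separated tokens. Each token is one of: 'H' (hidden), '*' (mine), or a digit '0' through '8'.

H H H H
H H H H
H H H H
H H H H
H H * H
H H H H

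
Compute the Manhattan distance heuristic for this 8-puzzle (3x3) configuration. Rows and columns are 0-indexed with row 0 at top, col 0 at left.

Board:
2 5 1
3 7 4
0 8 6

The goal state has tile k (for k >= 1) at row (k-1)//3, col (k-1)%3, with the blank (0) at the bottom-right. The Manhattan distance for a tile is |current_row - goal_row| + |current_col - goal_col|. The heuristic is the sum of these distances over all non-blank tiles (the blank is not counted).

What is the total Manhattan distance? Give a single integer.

Tile 2: at (0,0), goal (0,1), distance |0-0|+|0-1| = 1
Tile 5: at (0,1), goal (1,1), distance |0-1|+|1-1| = 1
Tile 1: at (0,2), goal (0,0), distance |0-0|+|2-0| = 2
Tile 3: at (1,0), goal (0,2), distance |1-0|+|0-2| = 3
Tile 7: at (1,1), goal (2,0), distance |1-2|+|1-0| = 2
Tile 4: at (1,2), goal (1,0), distance |1-1|+|2-0| = 2
Tile 8: at (2,1), goal (2,1), distance |2-2|+|1-1| = 0
Tile 6: at (2,2), goal (1,2), distance |2-1|+|2-2| = 1
Sum: 1 + 1 + 2 + 3 + 2 + 2 + 0 + 1 = 12

Answer: 12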